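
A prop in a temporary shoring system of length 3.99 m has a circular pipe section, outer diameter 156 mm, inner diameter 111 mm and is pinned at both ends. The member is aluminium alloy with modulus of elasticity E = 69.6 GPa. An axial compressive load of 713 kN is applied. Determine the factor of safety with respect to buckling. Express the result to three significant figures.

n ≈ 1.31

d_o = 156 mm, d_i = 111 mm
I = π(d_o⁴ − d_i⁴)/64 = π(156⁴ − 111.0⁴)/64 = 2.162×10^7 mm⁴
I = 2.162×10^7 mm⁴ = 2.162×10^-5 m⁴
Effective length L_e = K·L = 1 × 3.99 = 3.990 m
P_cr = π²EI / L_e² = π² × 69.6×10⁹ × 2.162×10^-5 / 3.990² = 9.329×10^5 N
Factor of safety n = P_cr / P = 932.85 / 713 = 1.31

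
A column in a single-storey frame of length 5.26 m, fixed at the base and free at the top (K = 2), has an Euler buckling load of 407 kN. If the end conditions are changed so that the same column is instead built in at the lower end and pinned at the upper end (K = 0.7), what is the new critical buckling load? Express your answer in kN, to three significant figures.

P_cr ≈ 3320 kN

P_cr ∝ 1/K², so P_cr,new = P_cr,old × (K_old/K_new)² = 407 × (2/0.7)²
= 407 × 8.163 = 3320 kN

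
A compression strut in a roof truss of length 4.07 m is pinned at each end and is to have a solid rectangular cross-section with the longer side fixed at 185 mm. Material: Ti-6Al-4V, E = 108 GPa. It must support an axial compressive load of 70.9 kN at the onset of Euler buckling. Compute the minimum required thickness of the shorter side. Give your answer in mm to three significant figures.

L_e = K·L = 1 × 4.07 = 4.070 m
Required I = P_cr·L_e²/(π²E) = 7.090×10^4 × 4.070² / (π² × 1.08×10^11) = 1.102×10^-6 m⁴
I_req = 1.102×10^6 mm⁴
Rectangle, weak axis: I_min = h·b³/12 with h = 185 mm fixed  ⇒  b = (12I/h)^(1/3) = 41.5 mm

b ≈ 41.5 mm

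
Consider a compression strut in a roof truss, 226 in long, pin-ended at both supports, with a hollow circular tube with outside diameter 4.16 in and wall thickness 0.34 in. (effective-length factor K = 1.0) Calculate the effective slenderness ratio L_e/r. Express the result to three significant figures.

Inner diameter d_i = 4.16 − 2×0.34 = 3.480 in
I = π(d_o⁴ − d_i⁴)/64 = π(4.16⁴ − 3.480⁴)/64 = 7.502 in⁴
A = 4.080 in²;  r_min = √(I/A) = √(7.502/4.080) = 1.356 in
L_e = K·L = 1 × 226 = 226.0 in
λ = L_e / r_min = 226.00 / 1.356 = 167

λ ≈ 167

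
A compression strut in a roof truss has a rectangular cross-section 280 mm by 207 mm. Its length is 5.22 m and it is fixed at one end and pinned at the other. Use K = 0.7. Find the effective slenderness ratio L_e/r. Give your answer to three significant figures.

λ ≈ 61.1

For a rectangle r_min = b/√12 = 207/√12 = 59.76 mm
L_e = K·L = 0.7 × 5.22 m = 3.654 m = 3654.0 mm
λ = L_e / r_min = 3654.0 / 59.76 = 61.1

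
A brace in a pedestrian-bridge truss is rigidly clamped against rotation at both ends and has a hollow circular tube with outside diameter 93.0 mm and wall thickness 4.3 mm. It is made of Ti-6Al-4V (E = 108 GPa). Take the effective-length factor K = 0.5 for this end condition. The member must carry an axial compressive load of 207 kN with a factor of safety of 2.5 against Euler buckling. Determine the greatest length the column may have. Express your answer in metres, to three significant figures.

L_max ≈ 3.12 m

Inner diameter d_i = 93.0 − 2×4.3 = 84.40 mm
I = π(d_o⁴ − d_i⁴)/64 = π(93.0⁴ − 84.40⁴)/64 = 1.181×10^6 mm⁴
I = 1.181×10^-6 m⁴
Required critical load P_cr = n·P = 2.5 × 207 = 517.5 kN = 5.175×10^5 N
From P_cr = π²EI/(K·L)²:  L = (1/K)·√(π²EI/P_cr) = (1/0.5)·√(π²×1.08×10^11×1.181×10^-6/5.175×10^5)
L = 3.12 m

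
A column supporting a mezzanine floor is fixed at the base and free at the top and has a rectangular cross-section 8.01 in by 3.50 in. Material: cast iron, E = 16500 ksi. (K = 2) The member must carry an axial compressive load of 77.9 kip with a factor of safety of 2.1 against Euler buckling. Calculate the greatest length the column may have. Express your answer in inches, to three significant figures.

L_max ≈ 84.4 in

Buckling occurs about the weak axis: I_min = h·b³/12 with b = 3.50 in (the shorter side).
I_min = 8.01×3.50³/12 = 28.62 in⁴
Required critical load P_cr = n·P = 2.1 × 77.9 = 163.6 kip = 1.636×10^5 lb
From P_cr = π²EI/(K·L)²:  L = (1/K)·√(π²EI/P_cr) = (1/2)·√(π²×1.65×10^7×28.62/1.636×10^5)
L = 84.4 in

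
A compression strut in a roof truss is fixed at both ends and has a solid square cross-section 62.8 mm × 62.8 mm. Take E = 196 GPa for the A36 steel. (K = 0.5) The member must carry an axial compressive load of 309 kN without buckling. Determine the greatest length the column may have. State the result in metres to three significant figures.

L_max ≈ 5.70 m

I = a⁴/12 = 62.8⁴/12 = 1.296×10^6 mm⁴
I = 1.296×10^-6 m⁴
At the buckling limit P_cr = P = 3.090×10^5 N
From P_cr = π²EI/(K·L)²:  L = (1/K)·√(π²EI/P_cr) = (1/0.5)·√(π²×1.96×10^11×1.296×10^-6/3.090×10^5)
L = 5.70 m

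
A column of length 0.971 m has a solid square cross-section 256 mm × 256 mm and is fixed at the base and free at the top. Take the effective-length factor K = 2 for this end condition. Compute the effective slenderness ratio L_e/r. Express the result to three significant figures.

For a square r = a/√12 = 256/√12 = 73.90 mm
L_e = K·L = 2 × 0.971 m = 1.942 m = 1942.0 mm
λ = L_e / r_min = 1942.0 / 73.90 = 26.3

λ ≈ 26.3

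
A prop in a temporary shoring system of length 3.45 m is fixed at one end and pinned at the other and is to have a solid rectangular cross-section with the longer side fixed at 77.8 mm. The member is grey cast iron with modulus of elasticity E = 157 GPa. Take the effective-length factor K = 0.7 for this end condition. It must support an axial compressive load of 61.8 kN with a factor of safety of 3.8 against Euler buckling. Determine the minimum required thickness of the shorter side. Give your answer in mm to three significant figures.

b ≈ 51.5 mm

Required P_cr = n·P = 3.8 × 61.8 = 234.8 kN
L_e = K·L = 0.7 × 3.45 = 2.415 m
Required I = P_cr·L_e²/(π²E) = 2.348×10^5 × 2.415² / (π² × 1.57×10^11) = 8.839×10^-7 m⁴
I_req = 8.839×10^5 mm⁴
Rectangle, weak axis: I_min = h·b³/12 with h = 77.8 mm fixed  ⇒  b = (12I/h)^(1/3) = 51.5 mm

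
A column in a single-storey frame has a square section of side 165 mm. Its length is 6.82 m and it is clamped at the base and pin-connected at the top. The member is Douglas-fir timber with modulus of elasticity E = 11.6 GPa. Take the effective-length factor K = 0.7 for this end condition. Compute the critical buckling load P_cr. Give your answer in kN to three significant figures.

I = a⁴/12 = 165⁴/12 = 6.177×10^7 mm⁴
I = 6.177×10^7 mm⁴ = 6.177×10^-5 m⁴
Effective length L_e = K·L = 0.7 × 6.82 = 4.774 m
P_cr = π²EI / L_e² = π² × 11.6×10⁹ × 6.177×10^-5 / 4.774² = 3.103×10^5 N

P_cr ≈ 310 kN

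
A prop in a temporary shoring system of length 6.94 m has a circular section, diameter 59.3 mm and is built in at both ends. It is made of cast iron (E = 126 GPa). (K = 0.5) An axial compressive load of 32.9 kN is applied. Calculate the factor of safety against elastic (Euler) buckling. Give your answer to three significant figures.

n ≈ 1.91

I = πd⁴/64 = π×59.3⁴/64 = 6.070×10^5 mm⁴
I = 6.070×10^5 mm⁴ = 6.070×10^-7 m⁴
Effective length L_e = K·L = 0.5 × 6.94 = 3.470 m
P_cr = π²EI / L_e² = π² × 126×10⁹ × 6.070×10^-7 / 3.470² = 6.269×10^4 N
Factor of safety n = P_cr / P = 62.690 / 32.9 = 1.91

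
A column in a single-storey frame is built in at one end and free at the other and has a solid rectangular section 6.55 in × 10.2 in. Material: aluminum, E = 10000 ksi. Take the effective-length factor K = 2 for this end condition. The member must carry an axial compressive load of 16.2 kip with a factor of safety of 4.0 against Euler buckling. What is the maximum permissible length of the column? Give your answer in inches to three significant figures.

L_max ≈ 302 in

Buckling occurs about the weak axis: I_min = h·b³/12 with b = 6.55 in (the shorter side).
I_min = 10.2×6.55³/12 = 238.9 in⁴
Required critical load P_cr = n·P = 4.0 × 16.2 = 64.80 kip = 6.480×10^4 lb
From P_cr = π²EI/(K·L)²:  L = (1/K)·√(π²EI/P_cr) = (1/2)·√(π²×1.00×10^7×238.9/6.480×10^4)
L = 302 in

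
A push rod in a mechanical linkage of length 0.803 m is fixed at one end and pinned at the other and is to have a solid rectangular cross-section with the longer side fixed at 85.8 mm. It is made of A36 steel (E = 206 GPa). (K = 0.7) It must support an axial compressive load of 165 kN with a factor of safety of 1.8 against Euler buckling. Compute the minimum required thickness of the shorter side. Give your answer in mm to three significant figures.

b ≈ 18.6 mm

Required P_cr = n·P = 1.8 × 165 = 297.0 kN
L_e = K·L = 0.7 × 0.803 = 0.5621 m
Required I = P_cr·L_e²/(π²E) = 2.970×10^5 × 0.5621² / (π² × 2.06×10^11) = 4.615×10^-8 m⁴
I_req = 4.615×10^4 mm⁴
Rectangle, weak axis: I_min = h·b³/12 with h = 85.8 mm fixed  ⇒  b = (12I/h)^(1/3) = 18.6 mm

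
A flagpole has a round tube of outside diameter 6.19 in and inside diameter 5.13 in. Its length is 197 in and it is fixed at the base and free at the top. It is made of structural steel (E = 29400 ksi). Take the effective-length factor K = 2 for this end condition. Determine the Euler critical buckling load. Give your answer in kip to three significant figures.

d_o = 6.19 in, d_i = 5.13 in
I = π(d_o⁴ − d_i⁴)/64 = π(6.19⁴ − 5.130⁴)/64 = 38.07 in⁴
Effective length L_e = K·L = 2 × 197 = 394.0 in
P_cr = π²EI / L_e² = π² × 29400×10³ × 38.07 / 394.0² = 7.116×10^4 lb

P_cr ≈ 71.2 kip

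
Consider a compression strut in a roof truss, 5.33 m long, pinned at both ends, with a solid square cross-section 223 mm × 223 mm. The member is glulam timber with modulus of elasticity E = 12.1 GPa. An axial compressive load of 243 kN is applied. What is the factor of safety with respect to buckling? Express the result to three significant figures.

n ≈ 3.57

I = a⁴/12 = 223⁴/12 = 2.061×10^8 mm⁴
I = 2.061×10^8 mm⁴ = 2.061×10^-4 m⁴
Effective length L_e = K·L = 1 × 5.33 = 5.330 m
P_cr = π²EI / L_e² = π² × 12.1×10⁹ × 2.061×10^-4 / 5.330² = 8.663×10^5 N
Factor of safety n = P_cr / P = 866.30 / 243 = 3.57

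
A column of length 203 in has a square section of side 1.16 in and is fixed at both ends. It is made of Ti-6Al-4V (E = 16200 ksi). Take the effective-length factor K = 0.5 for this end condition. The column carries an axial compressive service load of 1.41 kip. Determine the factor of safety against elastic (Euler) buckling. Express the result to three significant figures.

I = a⁴/12 = 1.16⁴/12 = 0.1509 in⁴
Effective length L_e = K·L = 0.5 × 203 = 101.5 in
P_cr = π²EI / L_e² = π² × 16200×10³ × 0.1509 / 101.5² = 2.342×10^3 lb
Factor of safety n = P_cr / P = 2.3417 / 1.41 = 1.66

n ≈ 1.66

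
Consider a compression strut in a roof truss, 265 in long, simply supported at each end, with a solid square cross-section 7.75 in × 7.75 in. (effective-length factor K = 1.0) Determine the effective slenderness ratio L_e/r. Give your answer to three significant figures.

λ ≈ 118

I = a⁴/12 = 7.75⁴/12 = 300.6 in⁴
A = 60.06 in²;  r_min = √(I/A) = √(300.6/60.06) = 2.237 in
L_e = K·L = 1 × 265 = 265.0 in
λ = L_e / r_min = 265.00 / 2.237 = 118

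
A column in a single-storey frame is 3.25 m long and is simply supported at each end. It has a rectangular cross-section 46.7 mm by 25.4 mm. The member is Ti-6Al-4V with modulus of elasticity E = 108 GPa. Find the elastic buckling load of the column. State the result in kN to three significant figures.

Buckling occurs about the weak axis: I_min = h·b³/12 with b = 25.4 mm (the shorter side).
I_min = 46.7×25.4³/12 = 6.377×10^4 mm⁴
I = 6.377×10^4 mm⁴ = 6.377×10^-8 m⁴
Effective length L_e = K·L = 1 × 3.25 = 3.250 m
P_cr = π²EI / L_e² = π² × 108×10⁹ × 6.377×10^-8 / 3.250² = 6.436×10^3 N

P_cr ≈ 6.44 kN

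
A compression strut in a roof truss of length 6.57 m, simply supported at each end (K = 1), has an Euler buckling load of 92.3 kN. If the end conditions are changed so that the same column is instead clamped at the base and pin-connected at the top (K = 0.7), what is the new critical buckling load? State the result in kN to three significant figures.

P_cr ≈ 188 kN

P_cr ∝ 1/K², so P_cr,new = P_cr,old × (K_old/K_new)² = 92.3 × (1/0.7)²
= 92.3 × 2.041 = 188 kN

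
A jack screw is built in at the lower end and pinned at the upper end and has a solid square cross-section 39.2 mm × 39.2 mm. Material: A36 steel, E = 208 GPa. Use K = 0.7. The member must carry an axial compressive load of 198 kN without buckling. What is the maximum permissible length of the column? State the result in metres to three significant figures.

L_max ≈ 2.04 m

I = a⁴/12 = 39.2⁴/12 = 1.968×10^5 mm⁴
I = 1.968×10^-7 m⁴
At the buckling limit P_cr = P = 1.980×10^5 N
From P_cr = π²EI/(K·L)²:  L = (1/K)·√(π²EI/P_cr) = (1/0.7)·√(π²×2.08×10^11×1.968×10^-7/1.980×10^5)
L = 2.04 m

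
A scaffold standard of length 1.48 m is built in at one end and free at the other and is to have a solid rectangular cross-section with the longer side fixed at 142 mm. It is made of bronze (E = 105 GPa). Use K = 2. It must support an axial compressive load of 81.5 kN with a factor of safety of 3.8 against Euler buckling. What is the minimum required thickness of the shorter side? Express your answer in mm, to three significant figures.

b ≈ 60.5 mm

Required P_cr = n·P = 3.8 × 81.5 = 309.7 kN
L_e = K·L = 2 × 1.48 = 2.960 m
Required I = P_cr·L_e²/(π²E) = 3.097×10^5 × 2.960² / (π² × 1.05×10^11) = 2.618×10^-6 m⁴
I_req = 2.618×10^6 mm⁴
Rectangle, weak axis: I_min = h·b³/12 with h = 142 mm fixed  ⇒  b = (12I/h)^(1/3) = 60.5 mm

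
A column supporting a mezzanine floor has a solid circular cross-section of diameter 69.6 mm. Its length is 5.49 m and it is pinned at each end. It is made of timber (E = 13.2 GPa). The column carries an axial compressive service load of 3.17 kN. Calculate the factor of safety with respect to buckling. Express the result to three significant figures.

I = πd⁴/64 = π×69.6⁴/64 = 1.152×10^6 mm⁴
I = 1.152×10^6 mm⁴ = 1.152×10^-6 m⁴
Effective length L_e = K·L = 1 × 5.49 = 5.490 m
P_cr = π²EI / L_e² = π² × 13.2×10⁹ × 1.152×10^-6 / 5.490² = 4.979×10^3 N
Factor of safety n = P_cr / P = 4.9789 / 3.17 = 1.57

n ≈ 1.57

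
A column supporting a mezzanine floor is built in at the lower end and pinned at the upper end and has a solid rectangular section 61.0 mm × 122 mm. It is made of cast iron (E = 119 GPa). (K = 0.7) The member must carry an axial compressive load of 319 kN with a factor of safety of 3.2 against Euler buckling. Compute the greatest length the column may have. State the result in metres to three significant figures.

Buckling occurs about the weak axis: I_min = h·b³/12 with b = 61.0 mm (the shorter side).
I_min = 122×61.0³/12 = 2.308×10^6 mm⁴
I = 2.308×10^-6 m⁴
Required critical load P_cr = n·P = 3.2 × 319 = 1021 kN = 1.021×10^6 N
From P_cr = π²EI/(K·L)²:  L = (1/K)·√(π²EI/P_cr) = (1/0.7)·√(π²×1.19×10^11×2.308×10^-6/1.021×10^6)
L = 2.33 m

L_max ≈ 2.33 m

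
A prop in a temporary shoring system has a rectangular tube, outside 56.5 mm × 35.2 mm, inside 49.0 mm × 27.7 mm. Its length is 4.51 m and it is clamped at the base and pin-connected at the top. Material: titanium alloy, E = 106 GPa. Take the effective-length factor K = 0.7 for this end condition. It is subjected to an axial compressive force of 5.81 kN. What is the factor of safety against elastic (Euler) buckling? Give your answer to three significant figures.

n ≈ 2.14

Weak-axis I_min = (h_o·b_o³ − h_i·b_i³)/12 with b_o = 35.2, b_i = 27.70 mm (shorter outer/inner sides).
I_min = (56.5×35.2³ − 49.00×27.70³)/12 = 1.186×10^5 mm⁴
I = 1.186×10^5 mm⁴ = 1.186×10^-7 m⁴
Effective length L_e = K·L = 0.7 × 4.51 = 3.157 m
P_cr = π²EI / L_e² = π² × 106×10⁹ × 1.186×10^-7 / 3.157² = 1.245×10^4 N
Factor of safety n = P_cr / P = 12.445 / 5.81 = 2.14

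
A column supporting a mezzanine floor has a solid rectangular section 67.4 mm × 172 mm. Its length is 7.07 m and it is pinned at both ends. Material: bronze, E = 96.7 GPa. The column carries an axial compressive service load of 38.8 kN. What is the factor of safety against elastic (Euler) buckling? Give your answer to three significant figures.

Buckling occurs about the weak axis: I_min = h·b³/12 with b = 67.4 mm (the shorter side).
I_min = 172×67.4³/12 = 4.389×10^6 mm⁴
I = 4.389×10^6 mm⁴ = 4.389×10^-6 m⁴
Effective length L_e = K·L = 1 × 7.07 = 7.070 m
P_cr = π²EI / L_e² = π² × 96.7×10⁹ × 4.389×10^-6 / 7.070² = 8.379×10^4 N
Factor of safety n = P_cr / P = 83.794 / 38.8 = 2.16

n ≈ 2.16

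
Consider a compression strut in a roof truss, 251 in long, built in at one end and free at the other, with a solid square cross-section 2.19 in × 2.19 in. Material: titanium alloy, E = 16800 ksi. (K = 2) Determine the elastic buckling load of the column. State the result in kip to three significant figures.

P_cr ≈ 1.26 kip

I = a⁴/12 = 2.19⁴/12 = 1.917 in⁴
Effective length L_e = K·L = 2 × 251 = 502.0 in
P_cr = π²EI / L_e² = π² × 16800×10³ × 1.917 / 502.0² = 1.261×10^3 lb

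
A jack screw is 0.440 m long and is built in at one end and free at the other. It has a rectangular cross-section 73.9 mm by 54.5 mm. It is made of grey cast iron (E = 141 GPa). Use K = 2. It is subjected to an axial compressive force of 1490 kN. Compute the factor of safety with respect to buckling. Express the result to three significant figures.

n ≈ 1.20

Buckling occurs about the weak axis: I_min = h·b³/12 with b = 54.5 mm (the shorter side).
I_min = 73.9×54.5³/12 = 9.969×10^5 mm⁴
I = 9.969×10^5 mm⁴ = 9.969×10^-7 m⁴
Effective length L_e = K·L = 2 × 0.440 = 0.8800 m
P_cr = π²EI / L_e² = π² × 141×10⁹ × 9.969×10^-7 / 0.8800² = 1.791×10^6 N
Factor of safety n = P_cr / P = 1791.5 / 1490 = 1.20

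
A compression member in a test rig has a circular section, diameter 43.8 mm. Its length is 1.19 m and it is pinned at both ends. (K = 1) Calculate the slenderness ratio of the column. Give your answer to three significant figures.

λ ≈ 109

For a solid circle r = d/4 = 43.8/4 = 10.95 mm
L_e = K·L = 1 × 1.19 m = 1.190 m = 1190.0 mm
λ = L_e / r_min = 1190.0 / 10.95 = 109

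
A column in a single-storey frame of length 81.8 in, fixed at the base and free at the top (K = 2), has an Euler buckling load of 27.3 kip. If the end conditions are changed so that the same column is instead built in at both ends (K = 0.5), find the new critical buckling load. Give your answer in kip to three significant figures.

P_cr ≈ 437 kip

P_cr ∝ 1/K², so P_cr,new = P_cr,old × (K_old/K_new)² = 27.3 × (2/0.5)²
= 27.3 × 16.00 = 437 kip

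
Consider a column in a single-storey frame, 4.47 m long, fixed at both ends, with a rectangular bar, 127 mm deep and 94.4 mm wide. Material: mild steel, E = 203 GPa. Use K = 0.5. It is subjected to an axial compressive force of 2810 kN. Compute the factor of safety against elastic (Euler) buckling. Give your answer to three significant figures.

Buckling occurs about the weak axis: I_min = h·b³/12 with b = 94.4 mm (the shorter side).
I_min = 127×94.4³/12 = 8.903×10^6 mm⁴
I = 8.903×10^6 mm⁴ = 8.903×10^-6 m⁴
Effective length L_e = K·L = 0.5 × 4.47 = 2.235 m
P_cr = π²EI / L_e² = π² × 203×10⁹ × 8.903×10^-6 / 2.235² = 3.571×10^6 N
Factor of safety n = P_cr / P = 3570.9 / 2810 = 1.27

n ≈ 1.27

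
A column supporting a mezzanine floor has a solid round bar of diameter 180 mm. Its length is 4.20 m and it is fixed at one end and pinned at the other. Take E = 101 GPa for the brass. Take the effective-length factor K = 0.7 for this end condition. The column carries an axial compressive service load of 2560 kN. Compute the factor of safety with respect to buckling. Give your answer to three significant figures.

n ≈ 2.32

I = πd⁴/64 = π×180⁴/64 = 5.153×10^7 mm⁴
I = 5.153×10^7 mm⁴ = 5.153×10^-5 m⁴
Effective length L_e = K·L = 0.7 × 4.20 = 2.940 m
P_cr = π²EI / L_e² = π² × 101×10⁹ × 5.153×10^-5 / 2.940² = 5.943×10^6 N
Factor of safety n = P_cr / P = 5942.7 / 2560 = 2.32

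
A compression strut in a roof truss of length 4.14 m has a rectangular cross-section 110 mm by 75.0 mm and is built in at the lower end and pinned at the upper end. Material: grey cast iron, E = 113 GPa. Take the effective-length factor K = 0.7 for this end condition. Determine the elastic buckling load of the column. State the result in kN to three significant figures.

P_cr ≈ 514 kN

Buckling occurs about the weak axis: I_min = h·b³/12 with b = 75.0 mm (the shorter side).
I_min = 110×75.0³/12 = 3.867×10^6 mm⁴
I = 3.867×10^6 mm⁴ = 3.867×10^-6 m⁴
Effective length L_e = K·L = 0.7 × 4.14 = 2.898 m
P_cr = π²EI / L_e² = π² × 113×10⁹ × 3.867×10^-6 / 2.898² = 5.135×10^5 N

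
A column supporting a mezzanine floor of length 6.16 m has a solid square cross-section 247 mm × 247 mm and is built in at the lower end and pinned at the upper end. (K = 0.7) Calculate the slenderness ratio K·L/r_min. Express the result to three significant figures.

λ ≈ 60.5

I = a⁴/12 = 247⁴/12 = 3.102×10^8 mm⁴
A = 6.101×10^4 mm²;  r_min = √(I/A) = √(3.102×10^8/6.101×10^4) = 71.30 mm
L_e = K·L = 0.7 × 6.16 m = 4.312 m = 4312.0 mm
λ = L_e / r_min = 4312.0 / 71.30 = 60.5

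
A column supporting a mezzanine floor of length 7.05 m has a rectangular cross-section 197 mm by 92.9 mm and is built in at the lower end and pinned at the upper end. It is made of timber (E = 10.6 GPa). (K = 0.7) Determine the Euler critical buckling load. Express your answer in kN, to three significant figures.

Buckling occurs about the weak axis: I_min = h·b³/12 with b = 92.9 mm (the shorter side).
I_min = 197×92.9³/12 = 1.316×10^7 mm⁴
I = 1.316×10^7 mm⁴ = 1.316×10^-5 m⁴
Effective length L_e = K·L = 0.7 × 7.05 = 4.935 m
P_cr = π²EI / L_e² = π² × 10.6×10⁹ × 1.316×10^-5 / 4.935² = 5.654×10^4 N

P_cr ≈ 56.5 kN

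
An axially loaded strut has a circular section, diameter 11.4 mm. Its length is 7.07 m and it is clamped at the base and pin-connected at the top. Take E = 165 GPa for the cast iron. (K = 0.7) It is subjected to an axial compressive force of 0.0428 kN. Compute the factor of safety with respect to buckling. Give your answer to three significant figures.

I = πd⁴/64 = π×11.4⁴/64 = 829.1 mm⁴
I = 829.1 mm⁴ = 8.291×10^-10 m⁴
Effective length L_e = K·L = 0.7 × 7.07 = 4.949 m
P_cr = π²EI / L_e² = π² × 165×10⁹ × 8.291×10^-10 / 4.949² = 55.12 N
Factor of safety n = P_cr / P = 0.055124 / 0.0428 = 1.29

n ≈ 1.29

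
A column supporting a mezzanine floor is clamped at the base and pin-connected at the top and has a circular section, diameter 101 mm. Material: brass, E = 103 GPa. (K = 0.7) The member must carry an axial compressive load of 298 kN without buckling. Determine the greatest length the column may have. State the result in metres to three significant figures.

L_max ≈ 5.96 m

I = πd⁴/64 = π×101⁴/64 = 5.108×10^6 mm⁴
I = 5.108×10^-6 m⁴
At the buckling limit P_cr = P = 2.980×10^5 N
From P_cr = π²EI/(K·L)²:  L = (1/K)·√(π²EI/P_cr) = (1/0.7)·√(π²×1.03×10^11×5.108×10^-6/2.980×10^5)
L = 5.96 m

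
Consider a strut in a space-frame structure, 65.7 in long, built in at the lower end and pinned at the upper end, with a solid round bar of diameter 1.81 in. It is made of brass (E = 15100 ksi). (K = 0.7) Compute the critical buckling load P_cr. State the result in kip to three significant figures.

I = πd⁴/64 = π×1.81⁴/64 = 0.5268 in⁴
Effective length L_e = K·L = 0.7 × 65.7 = 45.99 in
P_cr = π²EI / L_e² = π² × 15100×10³ × 0.5268 / 45.99² = 3.712×10^4 lb

P_cr ≈ 37.1 kip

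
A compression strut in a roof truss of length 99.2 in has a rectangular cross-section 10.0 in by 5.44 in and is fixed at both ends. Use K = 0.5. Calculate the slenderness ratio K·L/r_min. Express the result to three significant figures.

λ ≈ 31.6

Buckling occurs about the weak axis: I_min = h·b³/12 with b = 5.44 in (the shorter side).
I_min = 10.0×5.44³/12 = 134.2 in⁴
A = 54.40 in²;  r_min = √(I/A) = √(134.2/54.40) = 1.570 in
L_e = K·L = 0.5 × 99.2 = 49.60 in
λ = L_e / r_min = 49.600 / 1.570 = 31.6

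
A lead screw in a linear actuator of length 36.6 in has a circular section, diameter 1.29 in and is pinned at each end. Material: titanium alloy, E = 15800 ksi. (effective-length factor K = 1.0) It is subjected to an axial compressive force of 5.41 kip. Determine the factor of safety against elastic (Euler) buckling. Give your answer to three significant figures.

n ≈ 2.93

I = πd⁴/64 = π×1.29⁴/64 = 0.1359 in⁴
Effective length L_e = K·L = 1 × 36.6 = 36.60 in
P_cr = π²EI / L_e² = π² × 15800×10³ × 0.1359 / 36.60² = 1.582×10^4 lb
Factor of safety n = P_cr / P = 15.824 / 5.41 = 2.93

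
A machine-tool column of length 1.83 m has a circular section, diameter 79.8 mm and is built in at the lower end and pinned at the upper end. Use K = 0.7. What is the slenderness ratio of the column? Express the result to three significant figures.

I = πd⁴/64 = π×79.8⁴/64 = 1.991×10^6 mm⁴
A = 5.001×10^3 mm²;  r_min = √(I/A) = √(1.991×10^6/5.001×10^3) = 19.95 mm
L_e = K·L = 0.7 × 1.83 m = 1.281 m = 1281.0 mm
λ = L_e / r_min = 1281.0 / 19.95 = 64.2

λ ≈ 64.2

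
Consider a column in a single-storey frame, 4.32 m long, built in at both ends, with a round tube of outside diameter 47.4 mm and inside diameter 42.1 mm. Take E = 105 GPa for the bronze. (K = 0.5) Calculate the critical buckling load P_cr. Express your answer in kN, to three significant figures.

d_o = 47.4 mm, d_i = 42.1 mm
I = π(d_o⁴ − d_i⁴)/64 = π(47.4⁴ − 42.10⁴)/64 = 9.358×10^4 mm⁴
I = 9.358×10^4 mm⁴ = 9.358×10^-8 m⁴
Effective length L_e = K·L = 0.5 × 4.32 = 2.160 m
P_cr = π²EI / L_e² = π² × 105×10⁹ × 9.358×10^-8 / 2.160² = 2.079×10^4 N

P_cr ≈ 20.8 kN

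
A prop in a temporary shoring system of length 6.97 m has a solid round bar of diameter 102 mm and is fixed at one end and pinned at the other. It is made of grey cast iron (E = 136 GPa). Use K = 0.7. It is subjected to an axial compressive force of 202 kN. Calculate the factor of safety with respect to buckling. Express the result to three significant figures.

I = πd⁴/64 = π×102⁴/64 = 5.313×10^6 mm⁴
I = 5.313×10^6 mm⁴ = 5.313×10^-6 m⁴
Effective length L_e = K·L = 0.7 × 6.97 = 4.879 m
P_cr = π²EI / L_e² = π² × 136×10⁹ × 5.313×10^-6 / 4.879² = 2.996×10^5 N
Factor of safety n = P_cr / P = 299.60 / 202 = 1.48

n ≈ 1.48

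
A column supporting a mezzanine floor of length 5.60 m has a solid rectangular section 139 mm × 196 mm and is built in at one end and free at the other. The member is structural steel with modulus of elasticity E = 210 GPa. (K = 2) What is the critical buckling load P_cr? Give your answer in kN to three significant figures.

P_cr ≈ 725 kN

Buckling occurs about the weak axis: I_min = h·b³/12 with b = 139 mm (the shorter side).
I_min = 196×139³/12 = 4.387×10^7 mm⁴
I = 4.387×10^7 mm⁴ = 4.387×10^-5 m⁴
Effective length L_e = K·L = 2 × 5.60 = 11.20 m
P_cr = π²EI / L_e² = π² × 210×10⁹ × 4.387×10^-5 / 11.20² = 7.248×10^5 N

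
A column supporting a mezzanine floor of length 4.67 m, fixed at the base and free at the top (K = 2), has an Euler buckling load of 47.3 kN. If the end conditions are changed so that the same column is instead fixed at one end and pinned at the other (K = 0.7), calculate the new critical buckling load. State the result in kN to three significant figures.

P_cr ≈ 386 kN

P_cr ∝ 1/K², so P_cr,new = P_cr,old × (K_old/K_new)² = 47.3 × (2/0.7)²
= 47.3 × 8.163 = 386 kN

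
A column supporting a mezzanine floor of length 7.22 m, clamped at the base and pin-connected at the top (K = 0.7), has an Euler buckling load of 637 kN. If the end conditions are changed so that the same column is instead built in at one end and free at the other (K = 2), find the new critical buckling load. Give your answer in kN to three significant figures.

P_cr ∝ 1/K², so P_cr,new = P_cr,old × (K_old/K_new)² = 637 × (0.7/2)²
= 637 × 0.1225 = 78.0 kN

P_cr ≈ 78.0 kN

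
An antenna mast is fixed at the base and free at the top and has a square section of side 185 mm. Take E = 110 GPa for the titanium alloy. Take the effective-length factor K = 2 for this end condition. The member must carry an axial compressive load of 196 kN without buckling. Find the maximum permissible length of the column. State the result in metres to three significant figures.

I = a⁴/12 = 185⁴/12 = 9.761×10^7 mm⁴
I = 9.761×10^-5 m⁴
At the buckling limit P_cr = P = 1.960×10^5 N
From P_cr = π²EI/(K·L)²:  L = (1/K)·√(π²EI/P_cr) = (1/2)·√(π²×1.10×10^11×9.761×10^-5/1.960×10^5)
L = 11.6 m

L_max ≈ 11.6 m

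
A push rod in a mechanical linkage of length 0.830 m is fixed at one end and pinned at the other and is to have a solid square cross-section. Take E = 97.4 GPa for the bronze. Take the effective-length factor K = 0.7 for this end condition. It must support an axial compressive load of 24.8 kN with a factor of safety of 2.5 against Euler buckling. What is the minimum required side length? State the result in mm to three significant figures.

Required P_cr = n·P = 2.5 × 24.8 = 62.00 kN
L_e = K·L = 0.7 × 0.830 = 0.5810 m
Required I = P_cr·L_e²/(π²E) = 6.200×10^4 × 0.5810² / (π² × 9.74×10^10) = 2.177×10^-8 m⁴
I_req = 2.177×10^4 mm⁴
Solid square: I = a⁴/12  ⇒  a = (12I)^(1/4) = (12×2.177×10^4)^(1/4) = 22.6 mm

a ≈ 22.6 mm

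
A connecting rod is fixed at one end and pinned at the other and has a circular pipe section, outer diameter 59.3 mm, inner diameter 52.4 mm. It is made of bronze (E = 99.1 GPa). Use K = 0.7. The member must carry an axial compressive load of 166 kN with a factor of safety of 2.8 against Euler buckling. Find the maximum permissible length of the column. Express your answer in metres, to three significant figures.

L_max ≈ 1.01 m

d_o = 59.3 mm, d_i = 52.4 mm
I = π(d_o⁴ − d_i⁴)/64 = π(59.3⁴ − 52.40⁴)/64 = 2.369×10^5 mm⁴
I = 2.369×10^-7 m⁴
Required critical load P_cr = n·P = 2.8 × 166 = 464.8 kN = 4.648×10^5 N
From P_cr = π²EI/(K·L)²:  L = (1/K)·√(π²EI/P_cr) = (1/0.7)·√(π²×9.91×10^10×2.369×10^-7/4.648×10^5)
L = 1.01 m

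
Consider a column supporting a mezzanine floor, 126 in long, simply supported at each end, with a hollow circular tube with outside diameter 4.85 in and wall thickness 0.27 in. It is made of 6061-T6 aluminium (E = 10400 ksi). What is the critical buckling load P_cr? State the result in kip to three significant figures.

P_cr ≈ 66.1 kip

Inner diameter d_i = 4.85 − 2×0.27 = 4.310 in
I = π(d_o⁴ − d_i⁴)/64 = π(4.85⁴ − 4.310⁴)/64 = 10.22 in⁴
Effective length L_e = K·L = 1 × 126 = 126.0 in
P_cr = π²EI / L_e² = π² × 10400×10³ × 10.22 / 126.0² = 6.609×10^4 lb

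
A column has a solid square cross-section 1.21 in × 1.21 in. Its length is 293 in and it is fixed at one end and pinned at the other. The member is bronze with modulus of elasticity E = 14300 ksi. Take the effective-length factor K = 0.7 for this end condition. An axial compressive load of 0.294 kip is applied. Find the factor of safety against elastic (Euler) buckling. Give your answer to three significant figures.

I = a⁴/12 = 1.21⁴/12 = 0.1786 in⁴
Effective length L_e = K·L = 0.7 × 293 = 205.1 in
P_cr = π²EI / L_e² = π² × 14300×10³ × 0.1786 / 205.1² = 599.3 lb
Factor of safety n = P_cr / P = 0.59933 / 0.294 = 2.04

n ≈ 2.04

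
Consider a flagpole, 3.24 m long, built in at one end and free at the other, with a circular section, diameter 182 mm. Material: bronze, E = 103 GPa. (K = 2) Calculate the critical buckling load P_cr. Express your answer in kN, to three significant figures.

I = πd⁴/64 = π×182⁴/64 = 5.386×10^7 mm⁴
I = 5.386×10^7 mm⁴ = 5.386×10^-5 m⁴
Effective length L_e = K·L = 2 × 3.24 = 6.480 m
P_cr = π²EI / L_e² = π² × 103×10⁹ × 5.386×10^-5 / 6.480² = 1.304×10^6 N

P_cr ≈ 1300 kN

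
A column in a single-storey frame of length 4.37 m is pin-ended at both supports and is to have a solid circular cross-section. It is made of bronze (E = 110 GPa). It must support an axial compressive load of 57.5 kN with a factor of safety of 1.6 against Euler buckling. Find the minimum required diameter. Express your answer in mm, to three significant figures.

Required P_cr = n·P = 1.6 × 57.5 = 92.00 kN
L_e = K·L = 1 × 4.37 = 4.370 m
Required I = P_cr·L_e²/(π²E) = 9.200×10^4 × 4.370² / (π² × 1.10×10^11) = 1.618×10^-6 m⁴
I_req = 1.618×10^6 mm⁴
Solid circle: I = πd⁴/64  ⇒  d = (64I/π)^(1/4) = (64×1.618×10^6/π)^(1/4) = 75.8 mm

d ≈ 75.8 mm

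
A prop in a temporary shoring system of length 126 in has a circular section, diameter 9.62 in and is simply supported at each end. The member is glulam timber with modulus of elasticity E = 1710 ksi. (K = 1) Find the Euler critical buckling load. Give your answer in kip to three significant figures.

P_cr ≈ 447 kip

I = πd⁴/64 = π×9.62⁴/64 = 420.4 in⁴
Effective length L_e = K·L = 1 × 126 = 126.0 in
P_cr = π²EI / L_e² = π² × 1710×10³ × 420.4 / 126.0² = 4.469×10^5 lb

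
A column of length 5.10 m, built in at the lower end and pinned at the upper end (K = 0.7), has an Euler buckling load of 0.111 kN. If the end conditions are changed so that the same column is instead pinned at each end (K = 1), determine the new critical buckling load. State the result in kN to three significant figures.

P_cr ≈ 0.0544 kN

P_cr ∝ 1/K², so P_cr,new = P_cr,old × (K_old/K_new)² = 0.111 × (0.7/1)²
= 0.111 × 0.4900 = 0.0544 kN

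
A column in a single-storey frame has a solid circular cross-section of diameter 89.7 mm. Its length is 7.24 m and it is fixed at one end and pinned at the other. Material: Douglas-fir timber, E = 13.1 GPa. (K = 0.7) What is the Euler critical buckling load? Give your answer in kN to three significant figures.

I = πd⁴/64 = π×89.7⁴/64 = 3.178×10^6 mm⁴
I = 3.178×10^6 mm⁴ = 3.178×10^-6 m⁴
Effective length L_e = K·L = 0.7 × 7.24 = 5.068 m
P_cr = π²EI / L_e² = π² × 13.1×10⁹ × 3.178×10^-6 / 5.068² = 1.600×10^4 N

P_cr ≈ 16.0 kN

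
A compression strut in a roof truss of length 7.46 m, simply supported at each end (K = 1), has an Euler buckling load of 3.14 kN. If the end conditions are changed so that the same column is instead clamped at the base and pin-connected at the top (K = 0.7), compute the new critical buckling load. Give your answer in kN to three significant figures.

P_cr ∝ 1/K², so P_cr,new = P_cr,old × (K_old/K_new)² = 3.14 × (1/0.7)²
= 3.14 × 2.041 = 6.41 kN

P_cr ≈ 6.41 kN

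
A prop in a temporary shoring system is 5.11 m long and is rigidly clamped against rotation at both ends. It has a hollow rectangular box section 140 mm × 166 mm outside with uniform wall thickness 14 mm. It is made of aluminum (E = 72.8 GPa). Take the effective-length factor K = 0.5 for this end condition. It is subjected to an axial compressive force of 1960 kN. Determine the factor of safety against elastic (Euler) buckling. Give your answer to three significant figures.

n ≈ 1.22

Inner dimensions: h_i = 166 − 2×14 = 138.0 mm, b_i = 140 − 2×14 = 112.0 mm
Weak-axis I_min = (h_o·b_o³ − h_i·b_i³)/12 with b_o = 140, b_i = 112.0 mm (shorter outer/inner sides).
I_min = (166×140³ − 138.0×112.0³)/12 = 2.180×10^7 mm⁴
I = 2.180×10^7 mm⁴ = 2.180×10^-5 m⁴
Effective length L_e = K·L = 0.5 × 5.11 = 2.555 m
P_cr = π²EI / L_e² = π² × 72.8×10⁹ × 2.180×10^-5 / 2.555² = 2.400×10^6 N
Factor of safety n = P_cr / P = 2399.6 / 1960 = 1.22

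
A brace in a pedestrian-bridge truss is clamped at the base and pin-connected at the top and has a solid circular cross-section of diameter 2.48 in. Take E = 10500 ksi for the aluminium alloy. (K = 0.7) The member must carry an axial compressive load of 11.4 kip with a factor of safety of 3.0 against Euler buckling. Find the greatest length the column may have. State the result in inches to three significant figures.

L_max ≈ 107 in

I = πd⁴/64 = π×2.48⁴/64 = 1.857 in⁴
Required critical load P_cr = n·P = 3.0 × 11.4 = 34.20 kip = 3.420×10^4 lb
From P_cr = π²EI/(K·L)²:  L = (1/K)·√(π²EI/P_cr) = (1/0.7)·√(π²×1.05×10^7×1.857/3.420×10^4)
L = 107 in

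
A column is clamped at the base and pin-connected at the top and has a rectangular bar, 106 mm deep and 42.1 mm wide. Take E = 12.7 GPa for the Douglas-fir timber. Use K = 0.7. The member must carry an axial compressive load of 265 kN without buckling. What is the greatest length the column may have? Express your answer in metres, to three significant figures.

L_max ≈ 0.798 m

Buckling occurs about the weak axis: I_min = h·b³/12 with b = 42.1 mm (the shorter side).
I_min = 106×42.1³/12 = 6.591×10^5 mm⁴
I = 6.591×10^-7 m⁴
At the buckling limit P_cr = P = 2.650×10^5 N
From P_cr = π²EI/(K·L)²:  L = (1/K)·√(π²EI/P_cr) = (1/0.7)·√(π²×1.27×10^10×6.591×10^-7/2.650×10^5)
L = 0.798 m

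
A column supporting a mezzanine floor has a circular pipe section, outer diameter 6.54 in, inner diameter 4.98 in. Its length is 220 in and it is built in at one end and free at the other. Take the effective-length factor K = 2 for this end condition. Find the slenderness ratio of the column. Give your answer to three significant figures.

d_o = 6.54 in, d_i = 4.98 in
I = π(d_o⁴ − d_i⁴)/64 = π(6.54⁴ − 4.980⁴)/64 = 59.61 in⁴
A = 14.11 in²;  r_min = √(I/A) = √(59.61/14.11) = 2.055 in
L_e = K·L = 2 × 220 = 440.0 in
λ = L_e / r_min = 440.00 / 2.055 = 214

λ ≈ 214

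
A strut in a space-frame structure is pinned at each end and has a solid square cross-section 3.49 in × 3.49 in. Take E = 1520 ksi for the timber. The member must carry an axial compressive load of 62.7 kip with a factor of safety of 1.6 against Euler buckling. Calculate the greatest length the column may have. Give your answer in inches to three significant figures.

L_max ≈ 43.0 in

I = a⁴/12 = 3.49⁴/12 = 12.36 in⁴
Required critical load P_cr = n·P = 1.6 × 62.7 = 100.3 kip = 1.003×10^5 lb
From P_cr = π²EI/(K·L)²:  L = (1/K)·√(π²EI/P_cr) = (1/1)·√(π²×1.52×10^6×12.36/1.003×10^5)
L = 43.0 in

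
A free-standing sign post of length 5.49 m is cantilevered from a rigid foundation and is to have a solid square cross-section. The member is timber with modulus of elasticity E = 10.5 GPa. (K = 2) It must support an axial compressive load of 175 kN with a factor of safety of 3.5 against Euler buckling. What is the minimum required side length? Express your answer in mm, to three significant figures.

Required P_cr = n·P = 3.5 × 175 = 612.5 kN
L_e = K·L = 2 × 5.49 = 10.98 m
Required I = P_cr·L_e²/(π²E) = 6.125×10^5 × 10.98² / (π² × 1.05×10^10) = 7.126×10^-4 m⁴
I_req = 7.126×10^8 mm⁴
Solid square: I = a⁴/12  ⇒  a = (12I)^(1/4) = (12×7.126×10^8)^(1/4) = 304 mm

a ≈ 304 mm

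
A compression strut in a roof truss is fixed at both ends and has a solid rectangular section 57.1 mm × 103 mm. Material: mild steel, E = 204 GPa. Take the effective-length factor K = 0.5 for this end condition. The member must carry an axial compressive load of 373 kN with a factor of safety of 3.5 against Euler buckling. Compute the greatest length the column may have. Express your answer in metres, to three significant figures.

Buckling occurs about the weak axis: I_min = h·b³/12 with b = 57.1 mm (the shorter side).
I_min = 103×57.1³/12 = 1.598×10^6 mm⁴
I = 1.598×10^-6 m⁴
Required critical load P_cr = n·P = 3.5 × 373 = 1306 kN = 1.306×10^6 N
From P_cr = π²EI/(K·L)²:  L = (1/K)·√(π²EI/P_cr) = (1/0.5)·√(π²×2.04×10^11×1.598×10^-6/1.306×10^6)
L = 3.14 m

L_max ≈ 3.14 m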